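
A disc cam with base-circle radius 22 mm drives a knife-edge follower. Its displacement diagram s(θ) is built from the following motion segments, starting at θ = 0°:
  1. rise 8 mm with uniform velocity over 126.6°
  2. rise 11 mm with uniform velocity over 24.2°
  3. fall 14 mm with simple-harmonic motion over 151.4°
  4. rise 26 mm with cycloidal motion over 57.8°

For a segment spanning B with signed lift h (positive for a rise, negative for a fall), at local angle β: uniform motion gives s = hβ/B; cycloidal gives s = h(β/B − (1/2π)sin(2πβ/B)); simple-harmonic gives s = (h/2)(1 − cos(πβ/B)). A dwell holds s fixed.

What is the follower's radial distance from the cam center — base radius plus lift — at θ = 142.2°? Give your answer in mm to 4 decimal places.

seg 1 [0°–126.6°] uniform, h=8: full span → s += 8 → s = 8.0000
seg 2 [126.6°–150.8°] uniform, h=11: θ=142.2° here. β=15.6, B=24.2. 11·15.6/24.2 = 7.0909 → s = 15.0909
radial distance = base radius + s = 22 + 15.0909 = 37.0909

37.0909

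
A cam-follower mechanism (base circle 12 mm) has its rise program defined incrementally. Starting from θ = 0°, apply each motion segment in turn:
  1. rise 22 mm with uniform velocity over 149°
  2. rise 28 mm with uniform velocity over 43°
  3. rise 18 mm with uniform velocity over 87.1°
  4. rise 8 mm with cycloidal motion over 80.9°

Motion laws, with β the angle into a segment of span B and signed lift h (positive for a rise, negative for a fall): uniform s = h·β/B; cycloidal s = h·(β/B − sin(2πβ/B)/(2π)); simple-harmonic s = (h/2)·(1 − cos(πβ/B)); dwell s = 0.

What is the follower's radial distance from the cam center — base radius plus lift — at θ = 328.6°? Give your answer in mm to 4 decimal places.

seg 1 [0°–149°] uniform, h=22: full span → s += 22 → s = 22.0000
seg 2 [149°–192°] uniform, h=28: full span → s += 28 → s = 50.0000
seg 3 [192°–279.1°] uniform, h=18: full span → s += 18 → s = 68.0000
seg 4 [279.1°–360°] cycloidal, h=8: θ=328.6° here. β=49.5, B=80.9. 8·(0.6119 − sin(2π·0.6119)/(2π)) = 5.7180 → s = 73.7180
radial distance = base radius + s = 12 + 73.7180 = 85.7180

85.7180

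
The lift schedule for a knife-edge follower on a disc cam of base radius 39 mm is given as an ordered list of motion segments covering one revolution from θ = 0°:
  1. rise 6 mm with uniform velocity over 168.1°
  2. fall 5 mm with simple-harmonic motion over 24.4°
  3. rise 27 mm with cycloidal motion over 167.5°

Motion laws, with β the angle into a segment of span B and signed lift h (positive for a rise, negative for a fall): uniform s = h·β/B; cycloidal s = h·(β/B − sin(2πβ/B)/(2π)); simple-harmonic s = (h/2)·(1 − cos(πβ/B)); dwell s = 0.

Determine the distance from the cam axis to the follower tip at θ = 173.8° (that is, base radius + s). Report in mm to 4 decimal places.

seg 1 [0°–168.1°] uniform, h=6: full span → s += 6 → s = 6.0000
seg 2 [168.1°–192.5°] simple-harmonic, h=-5: θ=173.8° here. β=5.7, B=24.4. -5/2·(1 − cos(π·0.2336)) = -0.6436 → s = 5.3564
radial distance = base radius + s = 39 + 5.3564 = 44.3564

44.3564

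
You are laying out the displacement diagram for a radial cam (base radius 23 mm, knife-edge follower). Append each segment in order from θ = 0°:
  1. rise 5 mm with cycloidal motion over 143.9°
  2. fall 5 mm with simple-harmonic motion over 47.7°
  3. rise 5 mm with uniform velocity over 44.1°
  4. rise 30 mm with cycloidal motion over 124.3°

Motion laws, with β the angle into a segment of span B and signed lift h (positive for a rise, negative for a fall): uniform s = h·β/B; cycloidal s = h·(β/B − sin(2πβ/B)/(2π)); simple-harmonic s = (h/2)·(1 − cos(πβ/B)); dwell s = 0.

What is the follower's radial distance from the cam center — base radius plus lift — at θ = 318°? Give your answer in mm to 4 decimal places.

seg 1 [0°–143.9°] cycloidal, h=5: full span → s += 5 → s = 5.0000
seg 2 [143.9°–191.6°] simple-harmonic, h=-5: full span → s += -5 → s = 0.0000
seg 3 [191.6°–235.7°] uniform, h=5: full span → s += 5 → s = 5.0000
seg 4 [235.7°–360°] cycloidal, h=30: θ=318° here. β=82.3, B=124.3. 30·(0.6621 − sin(2π·0.6621)/(2π)) = 23.9281 → s = 28.9281
radial distance = base radius + s = 23 + 28.9281 = 51.9281

51.9281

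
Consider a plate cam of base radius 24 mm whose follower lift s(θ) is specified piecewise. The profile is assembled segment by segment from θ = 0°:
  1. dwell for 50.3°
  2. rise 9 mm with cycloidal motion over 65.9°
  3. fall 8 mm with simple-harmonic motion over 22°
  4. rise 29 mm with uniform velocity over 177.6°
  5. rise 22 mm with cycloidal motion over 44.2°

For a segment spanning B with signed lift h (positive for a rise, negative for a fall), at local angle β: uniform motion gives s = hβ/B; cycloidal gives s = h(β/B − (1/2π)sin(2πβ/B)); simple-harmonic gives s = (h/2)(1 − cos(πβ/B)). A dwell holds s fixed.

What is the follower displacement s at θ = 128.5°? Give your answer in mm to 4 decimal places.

seg 1 [0°–50.3°] dwell: s stays 0.0000
seg 2 [50.3°–116.2°] cycloidal, h=9: full span → s += 9 → s = 9.0000
seg 3 [116.2°–138.2°] simple-harmonic, h=-8: θ=128.5° here. β=12.3, B=22. -8/2·(1 − cos(π·0.5591)) = -4.7383 → s = 4.2617

4.2617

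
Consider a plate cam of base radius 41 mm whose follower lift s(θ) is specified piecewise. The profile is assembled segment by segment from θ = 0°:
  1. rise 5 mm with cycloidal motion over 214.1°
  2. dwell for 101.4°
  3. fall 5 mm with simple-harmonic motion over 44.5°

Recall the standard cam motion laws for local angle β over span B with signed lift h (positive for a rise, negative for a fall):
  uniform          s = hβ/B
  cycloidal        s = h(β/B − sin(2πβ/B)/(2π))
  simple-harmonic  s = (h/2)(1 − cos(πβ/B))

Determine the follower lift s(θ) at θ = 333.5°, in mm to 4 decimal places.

seg 1 [0°–214.1°] cycloidal, h=5: full span → s += 5 → s = 5.0000
seg 2 [214.1°–315.5°] dwell: s stays 5.0000
seg 3 [315.5°–360°] simple-harmonic, h=-5: θ=333.5° here. β=18, B=44.5. -5/2·(1 − cos(π·0.4045)) = -1.7611 → s = 3.2389

3.2389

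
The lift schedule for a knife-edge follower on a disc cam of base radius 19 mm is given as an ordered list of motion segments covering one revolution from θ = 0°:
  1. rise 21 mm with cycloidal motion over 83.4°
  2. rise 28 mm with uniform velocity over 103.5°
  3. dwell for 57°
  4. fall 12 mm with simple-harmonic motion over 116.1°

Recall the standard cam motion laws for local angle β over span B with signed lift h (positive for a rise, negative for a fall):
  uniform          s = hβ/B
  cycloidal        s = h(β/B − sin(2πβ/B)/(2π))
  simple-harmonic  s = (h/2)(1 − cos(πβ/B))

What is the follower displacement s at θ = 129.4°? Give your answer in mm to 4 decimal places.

seg 1 [0°–83.4°] cycloidal, h=21: full span → s += 21 → s = 21.0000
seg 2 [83.4°–186.9°] uniform, h=28: θ=129.4° here. β=46, B=103.5. 28·46/103.5 = 12.4444 → s = 33.4444

33.4444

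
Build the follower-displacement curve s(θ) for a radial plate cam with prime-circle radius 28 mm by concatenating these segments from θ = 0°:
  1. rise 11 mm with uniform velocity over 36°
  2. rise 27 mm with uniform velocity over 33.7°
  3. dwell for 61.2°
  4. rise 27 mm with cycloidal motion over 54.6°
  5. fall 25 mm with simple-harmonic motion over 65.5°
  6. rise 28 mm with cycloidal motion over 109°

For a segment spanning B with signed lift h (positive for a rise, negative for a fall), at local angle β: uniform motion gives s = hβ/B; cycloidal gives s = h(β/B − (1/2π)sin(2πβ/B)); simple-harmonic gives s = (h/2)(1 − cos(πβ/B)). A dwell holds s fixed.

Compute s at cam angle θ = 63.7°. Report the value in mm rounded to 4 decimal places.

seg 1 [0°–36°] uniform, h=11: full span → s += 11 → s = 11.0000
seg 2 [36°–69.7°] uniform, h=27: θ=63.7° here. β=27.7, B=33.7. 27·27.7/33.7 = 22.1929 → s = 33.1929

33.1929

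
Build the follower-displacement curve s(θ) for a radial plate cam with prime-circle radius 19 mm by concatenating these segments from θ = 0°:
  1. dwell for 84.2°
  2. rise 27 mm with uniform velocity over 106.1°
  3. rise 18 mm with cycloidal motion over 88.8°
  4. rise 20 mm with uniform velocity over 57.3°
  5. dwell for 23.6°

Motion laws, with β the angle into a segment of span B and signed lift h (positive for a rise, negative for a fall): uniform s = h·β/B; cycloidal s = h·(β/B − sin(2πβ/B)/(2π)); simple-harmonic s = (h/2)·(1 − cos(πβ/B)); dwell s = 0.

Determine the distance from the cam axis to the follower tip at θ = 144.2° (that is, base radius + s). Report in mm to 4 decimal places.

seg 1 [0°–84.2°] dwell: s stays 0.0000
seg 2 [84.2°–190.3°] uniform, h=27: θ=144.2° here. β=60, B=106.1. 27·60/106.1 = 15.2686 → s = 15.2686
radial distance = base radius + s = 19 + 15.2686 = 34.2686

34.2686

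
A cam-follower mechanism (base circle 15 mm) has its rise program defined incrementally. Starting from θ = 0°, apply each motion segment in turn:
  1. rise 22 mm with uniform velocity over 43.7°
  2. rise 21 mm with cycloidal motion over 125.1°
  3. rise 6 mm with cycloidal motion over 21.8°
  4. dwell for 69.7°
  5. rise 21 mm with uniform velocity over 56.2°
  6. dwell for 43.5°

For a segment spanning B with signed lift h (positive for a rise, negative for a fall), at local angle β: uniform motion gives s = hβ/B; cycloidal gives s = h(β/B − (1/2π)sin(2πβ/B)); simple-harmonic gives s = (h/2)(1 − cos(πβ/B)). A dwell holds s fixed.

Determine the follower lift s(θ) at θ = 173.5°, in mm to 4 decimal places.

seg 1 [0°–43.7°] uniform, h=22: full span → s += 22 → s = 22.0000
seg 2 [43.7°–168.8°] cycloidal, h=21: full span → s += 21 → s = 43.0000
seg 3 [168.8°–190.6°] cycloidal, h=6: θ=173.5° here. β=4.7, B=21.8. 6·(0.2156 − sin(2π·0.2156)/(2π)) = 0.3609 → s = 43.3609

43.3609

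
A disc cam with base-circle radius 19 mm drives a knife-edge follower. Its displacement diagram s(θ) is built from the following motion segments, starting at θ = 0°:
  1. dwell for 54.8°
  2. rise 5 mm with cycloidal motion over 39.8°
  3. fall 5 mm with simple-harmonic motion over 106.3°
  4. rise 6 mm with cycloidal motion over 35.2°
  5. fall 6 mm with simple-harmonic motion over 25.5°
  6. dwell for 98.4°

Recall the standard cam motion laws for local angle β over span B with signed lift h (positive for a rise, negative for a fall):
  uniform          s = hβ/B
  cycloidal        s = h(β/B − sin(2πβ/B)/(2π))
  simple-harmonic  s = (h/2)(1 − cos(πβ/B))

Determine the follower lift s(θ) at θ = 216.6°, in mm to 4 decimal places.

seg 1 [0°–54.8°] dwell: s stays 0.0000
seg 2 [54.8°–94.6°] cycloidal, h=5: full span → s += 5 → s = 5.0000
seg 3 [94.6°–200.9°] simple-harmonic, h=-5: full span → s += -5 → s = 0.0000
seg 4 [200.9°–236.1°] cycloidal, h=6: θ=216.6° here. β=15.7, B=35.2. 6·(0.4460 − sin(2π·0.4460)/(2π)) = 2.3584 → s = 2.3584

2.3584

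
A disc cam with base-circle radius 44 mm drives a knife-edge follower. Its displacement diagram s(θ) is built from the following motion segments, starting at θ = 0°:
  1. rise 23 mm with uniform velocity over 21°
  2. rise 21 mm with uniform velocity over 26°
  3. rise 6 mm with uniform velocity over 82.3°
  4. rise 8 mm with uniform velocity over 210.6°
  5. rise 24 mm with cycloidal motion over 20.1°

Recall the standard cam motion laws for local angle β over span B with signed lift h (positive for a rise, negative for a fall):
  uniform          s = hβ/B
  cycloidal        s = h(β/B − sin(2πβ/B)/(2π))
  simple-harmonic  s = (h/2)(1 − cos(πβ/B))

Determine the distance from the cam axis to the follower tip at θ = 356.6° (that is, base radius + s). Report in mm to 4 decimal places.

seg 1 [0°–21°] uniform, h=23: full span → s += 23 → s = 23.0000
seg 2 [21°–47°] uniform, h=21: full span → s += 21 → s = 44.0000
seg 3 [47°–129.3°] uniform, h=6: full span → s += 6 → s = 50.0000
seg 4 [129.3°–339.9°] uniform, h=8: full span → s += 8 → s = 58.0000
seg 5 [339.9°–360°] cycloidal, h=24: θ=356.6° here. β=16.7, B=20.1. 24·(0.8308 − sin(2π·0.8308)/(2π)) = 23.2777 → s = 81.2777
radial distance = base radius + s = 44 + 81.2777 = 125.2777

125.2777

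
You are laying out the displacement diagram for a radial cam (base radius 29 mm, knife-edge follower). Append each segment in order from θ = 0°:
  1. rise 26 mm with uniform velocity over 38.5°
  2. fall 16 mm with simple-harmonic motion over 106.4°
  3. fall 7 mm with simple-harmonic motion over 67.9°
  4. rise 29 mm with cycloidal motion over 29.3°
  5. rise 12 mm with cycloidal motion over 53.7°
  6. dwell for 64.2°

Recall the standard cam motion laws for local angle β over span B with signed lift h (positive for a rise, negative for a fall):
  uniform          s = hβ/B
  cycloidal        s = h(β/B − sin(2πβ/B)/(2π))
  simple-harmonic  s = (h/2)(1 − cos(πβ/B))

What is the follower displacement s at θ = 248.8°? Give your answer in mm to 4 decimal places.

seg 1 [0°–38.5°] uniform, h=26: full span → s += 26 → s = 26.0000
seg 2 [38.5°–144.9°] simple-harmonic, h=-16: full span → s += -16 → s = 10.0000
seg 3 [144.9°–212.8°] simple-harmonic, h=-7: full span → s += -7 → s = 3.0000
seg 4 [212.8°–242.1°] cycloidal, h=29: full span → s += 29 → s = 32.0000
seg 5 [242.1°–295.8°] cycloidal, h=12: θ=248.8° here. β=6.7, B=53.7. 12·(0.1248 − sin(2π·0.1248)/(2π)) = 0.1487 → s = 32.1487

32.1487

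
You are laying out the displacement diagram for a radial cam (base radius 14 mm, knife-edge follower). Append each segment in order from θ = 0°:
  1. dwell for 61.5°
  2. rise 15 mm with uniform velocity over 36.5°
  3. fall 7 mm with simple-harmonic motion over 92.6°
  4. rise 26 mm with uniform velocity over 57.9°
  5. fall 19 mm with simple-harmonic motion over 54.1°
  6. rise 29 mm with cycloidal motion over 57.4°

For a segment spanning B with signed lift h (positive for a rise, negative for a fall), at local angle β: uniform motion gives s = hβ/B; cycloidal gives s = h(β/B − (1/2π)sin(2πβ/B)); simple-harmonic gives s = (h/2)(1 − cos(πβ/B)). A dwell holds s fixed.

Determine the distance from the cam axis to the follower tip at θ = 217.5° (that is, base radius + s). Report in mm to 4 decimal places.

seg 1 [0°–61.5°] dwell: s stays 0.0000
seg 2 [61.5°–98°] uniform, h=15: full span → s += 15 → s = 15.0000
seg 3 [98°–190.6°] simple-harmonic, h=-7: full span → s += -7 → s = 8.0000
seg 4 [190.6°–248.5°] uniform, h=26: θ=217.5° here. β=26.9, B=57.9. 26·26.9/57.9 = 12.0794 → s = 20.0794
radial distance = base radius + s = 14 + 20.0794 = 34.0794

34.0794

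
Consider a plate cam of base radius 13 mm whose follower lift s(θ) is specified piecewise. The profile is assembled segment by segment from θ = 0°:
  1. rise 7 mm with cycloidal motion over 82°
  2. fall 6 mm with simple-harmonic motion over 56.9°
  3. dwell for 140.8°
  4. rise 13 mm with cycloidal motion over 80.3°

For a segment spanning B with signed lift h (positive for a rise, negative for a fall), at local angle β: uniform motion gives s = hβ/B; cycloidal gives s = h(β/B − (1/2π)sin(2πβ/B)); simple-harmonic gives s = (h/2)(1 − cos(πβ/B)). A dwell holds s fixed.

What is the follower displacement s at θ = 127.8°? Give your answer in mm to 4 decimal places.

seg 1 [0°–82°] cycloidal, h=7: full span → s += 7 → s = 7.0000
seg 2 [82°–138.9°] simple-harmonic, h=-6: θ=127.8° here. β=45.8, B=56.9. -6/2·(1 − cos(π·0.8049)) = -5.4540 → s = 1.5460

1.5460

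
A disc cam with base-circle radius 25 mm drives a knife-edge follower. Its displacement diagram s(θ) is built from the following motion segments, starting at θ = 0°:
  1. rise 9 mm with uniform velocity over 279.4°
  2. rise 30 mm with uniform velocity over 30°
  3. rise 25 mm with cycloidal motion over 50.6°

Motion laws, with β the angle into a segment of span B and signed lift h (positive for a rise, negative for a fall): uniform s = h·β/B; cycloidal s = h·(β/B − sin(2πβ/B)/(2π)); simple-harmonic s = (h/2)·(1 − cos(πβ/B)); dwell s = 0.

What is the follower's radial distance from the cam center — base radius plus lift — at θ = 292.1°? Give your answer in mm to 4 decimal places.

seg 1 [0°–279.4°] uniform, h=9: full span → s += 9 → s = 9.0000
seg 2 [279.4°–309.4°] uniform, h=30: θ=292.1° here. β=12.7, B=30. 30·12.7/30 = 12.7000 → s = 21.7000
radial distance = base radius + s = 25 + 21.7000 = 46.7000

46.7000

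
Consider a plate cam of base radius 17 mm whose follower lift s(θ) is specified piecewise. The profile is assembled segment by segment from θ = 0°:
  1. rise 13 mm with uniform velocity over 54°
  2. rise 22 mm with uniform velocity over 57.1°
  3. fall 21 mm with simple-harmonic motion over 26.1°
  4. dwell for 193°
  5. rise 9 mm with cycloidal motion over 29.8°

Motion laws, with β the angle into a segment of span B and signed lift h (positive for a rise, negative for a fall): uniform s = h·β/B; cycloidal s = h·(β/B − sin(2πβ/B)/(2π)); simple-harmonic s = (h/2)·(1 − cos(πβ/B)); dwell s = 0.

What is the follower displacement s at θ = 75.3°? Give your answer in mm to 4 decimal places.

seg 1 [0°–54°] uniform, h=13: full span → s += 13 → s = 13.0000
seg 2 [54°–111.1°] uniform, h=22: θ=75.3° here. β=21.3, B=57.1. 22·21.3/57.1 = 8.2067 → s = 21.2067

21.2067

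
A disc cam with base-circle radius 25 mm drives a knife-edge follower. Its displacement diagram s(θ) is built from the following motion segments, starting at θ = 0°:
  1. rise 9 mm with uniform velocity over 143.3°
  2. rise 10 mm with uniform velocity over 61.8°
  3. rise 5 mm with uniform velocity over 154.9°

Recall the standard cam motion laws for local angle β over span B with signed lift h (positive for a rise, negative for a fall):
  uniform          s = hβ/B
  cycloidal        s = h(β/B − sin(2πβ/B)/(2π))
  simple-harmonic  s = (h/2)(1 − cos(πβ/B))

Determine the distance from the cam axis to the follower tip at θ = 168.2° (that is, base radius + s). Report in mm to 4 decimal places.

seg 1 [0°–143.3°] uniform, h=9: full span → s += 9 → s = 9.0000
seg 2 [143.3°–205.1°] uniform, h=10: θ=168.2° here. β=24.9, B=61.8. 10·24.9/61.8 = 4.0291 → s = 13.0291
radial distance = base radius + s = 25 + 13.0291 = 38.0291

38.0291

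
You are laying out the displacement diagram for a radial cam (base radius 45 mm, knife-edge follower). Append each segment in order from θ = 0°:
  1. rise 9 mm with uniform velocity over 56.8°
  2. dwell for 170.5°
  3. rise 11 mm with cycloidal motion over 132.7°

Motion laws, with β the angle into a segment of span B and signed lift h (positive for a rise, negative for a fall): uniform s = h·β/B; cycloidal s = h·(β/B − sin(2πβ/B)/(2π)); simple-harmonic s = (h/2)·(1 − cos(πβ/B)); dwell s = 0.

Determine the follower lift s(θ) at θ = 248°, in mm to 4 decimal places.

seg 1 [0°–56.8°] uniform, h=9: full span → s += 9 → s = 9.0000
seg 2 [56.8°–227.3°] dwell: s stays 9.0000
seg 3 [227.3°–360°] cycloidal, h=11: θ=248° here. β=20.7, B=132.7. 11·(0.1560 − sin(2π·0.1560)/(2π)) = 0.2618 → s = 9.2618

9.2618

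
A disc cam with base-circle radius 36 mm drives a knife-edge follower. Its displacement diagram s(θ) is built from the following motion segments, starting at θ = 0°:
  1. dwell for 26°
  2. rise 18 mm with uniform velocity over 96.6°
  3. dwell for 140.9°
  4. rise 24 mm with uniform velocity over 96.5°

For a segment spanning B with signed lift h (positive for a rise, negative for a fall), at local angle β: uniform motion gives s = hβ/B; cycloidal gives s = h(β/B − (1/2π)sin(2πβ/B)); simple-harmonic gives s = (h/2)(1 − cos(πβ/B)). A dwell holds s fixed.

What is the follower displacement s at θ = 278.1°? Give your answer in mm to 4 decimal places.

seg 1 [0°–26°] dwell: s stays 0.0000
seg 2 [26°–122.6°] uniform, h=18: full span → s += 18 → s = 18.0000
seg 3 [122.6°–263.5°] dwell: s stays 18.0000
seg 4 [263.5°–360°] uniform, h=24: θ=278.1° here. β=14.6, B=96.5. 24·14.6/96.5 = 3.6311 → s = 21.6311

21.6311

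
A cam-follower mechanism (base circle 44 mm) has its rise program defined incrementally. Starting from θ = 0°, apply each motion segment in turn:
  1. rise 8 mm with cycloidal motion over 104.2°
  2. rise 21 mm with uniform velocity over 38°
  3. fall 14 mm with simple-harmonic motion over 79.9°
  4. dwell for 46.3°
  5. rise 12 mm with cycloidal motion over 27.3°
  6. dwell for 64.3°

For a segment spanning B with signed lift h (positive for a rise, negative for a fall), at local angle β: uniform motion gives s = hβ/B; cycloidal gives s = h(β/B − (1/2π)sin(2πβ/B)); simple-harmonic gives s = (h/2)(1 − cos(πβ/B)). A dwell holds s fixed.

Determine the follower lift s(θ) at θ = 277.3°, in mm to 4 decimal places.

seg 1 [0°–104.2°] cycloidal, h=8: full span → s += 8 → s = 8.0000
seg 2 [104.2°–142.2°] uniform, h=21: full span → s += 21 → s = 29.0000
seg 3 [142.2°–222.1°] simple-harmonic, h=-14: full span → s += -14 → s = 15.0000
seg 4 [222.1°–268.4°] dwell: s stays 15.0000
seg 5 [268.4°–295.7°] cycloidal, h=12: θ=277.3° here. β=8.9, B=27.3. 12·(0.3260 − sin(2π·0.3260)/(2π)) = 2.2159 → s = 17.2159

17.2159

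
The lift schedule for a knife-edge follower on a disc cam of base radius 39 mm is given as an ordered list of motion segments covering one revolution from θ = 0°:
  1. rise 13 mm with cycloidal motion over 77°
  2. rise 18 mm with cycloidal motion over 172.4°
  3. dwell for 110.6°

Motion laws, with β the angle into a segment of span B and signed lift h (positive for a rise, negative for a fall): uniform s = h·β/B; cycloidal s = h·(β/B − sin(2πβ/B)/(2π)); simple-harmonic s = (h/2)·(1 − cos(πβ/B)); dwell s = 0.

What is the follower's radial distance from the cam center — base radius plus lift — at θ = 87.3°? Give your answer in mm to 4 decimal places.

seg 1 [0°–77°] cycloidal, h=13: full span → s += 13 → s = 13.0000
seg 2 [77°–249.4°] cycloidal, h=18: θ=87.3° here. β=10.3, B=172.4. 18·(0.0597 − sin(2π·0.0597)/(2π)) = 0.0251 → s = 13.0251
radial distance = base radius + s = 39 + 13.0251 = 52.0251

52.0251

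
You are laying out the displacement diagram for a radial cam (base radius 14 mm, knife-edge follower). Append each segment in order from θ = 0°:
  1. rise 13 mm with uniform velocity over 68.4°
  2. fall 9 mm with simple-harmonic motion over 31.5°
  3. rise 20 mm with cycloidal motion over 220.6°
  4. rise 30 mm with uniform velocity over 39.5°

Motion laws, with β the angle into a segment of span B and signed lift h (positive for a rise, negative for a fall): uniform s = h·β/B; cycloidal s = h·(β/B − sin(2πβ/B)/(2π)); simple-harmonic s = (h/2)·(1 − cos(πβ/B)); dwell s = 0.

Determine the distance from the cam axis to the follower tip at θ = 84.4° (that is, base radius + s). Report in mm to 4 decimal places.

seg 1 [0°–68.4°] uniform, h=13: full span → s += 13 → s = 13.0000
seg 2 [68.4°–99.9°] simple-harmonic, h=-9: θ=84.4° here. β=16, B=31.5. -9/2·(1 − cos(π·0.5079)) = -4.6122 → s = 8.3878
radial distance = base radius + s = 14 + 8.3878 = 22.3878

22.3878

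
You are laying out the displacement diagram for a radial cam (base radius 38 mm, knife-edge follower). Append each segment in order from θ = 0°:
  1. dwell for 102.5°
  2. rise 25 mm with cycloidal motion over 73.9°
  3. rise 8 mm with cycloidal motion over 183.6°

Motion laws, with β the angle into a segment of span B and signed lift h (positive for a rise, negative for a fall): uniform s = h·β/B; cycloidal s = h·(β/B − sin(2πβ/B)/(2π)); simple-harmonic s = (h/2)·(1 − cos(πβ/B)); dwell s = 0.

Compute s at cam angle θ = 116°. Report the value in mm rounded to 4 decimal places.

seg 1 [0°–102.5°] dwell: s stays 0.0000
seg 2 [102.5°–176.4°] cycloidal, h=25: θ=116° here. β=13.5, B=73.9. 25·(0.1827 − sin(2π·0.1827)/(2π)) = 0.9388 → s = 0.9388

0.9388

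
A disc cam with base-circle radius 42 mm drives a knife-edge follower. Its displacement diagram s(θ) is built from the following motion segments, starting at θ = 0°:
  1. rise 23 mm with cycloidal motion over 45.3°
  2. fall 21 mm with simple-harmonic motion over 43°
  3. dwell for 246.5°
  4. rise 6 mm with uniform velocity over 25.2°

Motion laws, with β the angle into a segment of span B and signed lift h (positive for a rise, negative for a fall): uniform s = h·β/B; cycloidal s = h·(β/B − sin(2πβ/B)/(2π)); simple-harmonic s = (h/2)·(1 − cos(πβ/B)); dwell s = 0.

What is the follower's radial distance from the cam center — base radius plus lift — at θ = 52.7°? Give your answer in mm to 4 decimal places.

seg 1 [0°–45.3°] cycloidal, h=23: full span → s += 23 → s = 23.0000
seg 2 [45.3°–88.3°] simple-harmonic, h=-21: θ=52.7° here. β=7.4, B=43. -21/2·(1 − cos(π·0.1721)) = -1.4975 → s = 21.5025
radial distance = base radius + s = 42 + 21.5025 = 63.5025

63.5025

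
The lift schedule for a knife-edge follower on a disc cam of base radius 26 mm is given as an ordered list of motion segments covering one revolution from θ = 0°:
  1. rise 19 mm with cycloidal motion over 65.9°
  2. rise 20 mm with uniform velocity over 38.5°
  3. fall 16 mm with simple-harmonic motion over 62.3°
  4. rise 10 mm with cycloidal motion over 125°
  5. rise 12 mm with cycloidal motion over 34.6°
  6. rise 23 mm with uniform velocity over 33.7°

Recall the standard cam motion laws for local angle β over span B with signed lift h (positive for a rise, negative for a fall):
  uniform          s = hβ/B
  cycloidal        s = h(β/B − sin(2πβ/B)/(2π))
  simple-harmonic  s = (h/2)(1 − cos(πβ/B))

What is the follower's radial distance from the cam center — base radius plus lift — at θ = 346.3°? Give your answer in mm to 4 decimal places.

seg 1 [0°–65.9°] cycloidal, h=19: full span → s += 19 → s = 19.0000
seg 2 [65.9°–104.4°] uniform, h=20: full span → s += 20 → s = 39.0000
seg 3 [104.4°–166.7°] simple-harmonic, h=-16: full span → s += -16 → s = 23.0000
seg 4 [166.7°–291.7°] cycloidal, h=10: full span → s += 10 → s = 33.0000
seg 5 [291.7°–326.3°] cycloidal, h=12: full span → s += 12 → s = 45.0000
seg 6 [326.3°–360°] uniform, h=23: θ=346.3° here. β=20, B=33.7. 23·20/33.7 = 13.6499 → s = 58.6499
radial distance = base radius + s = 26 + 58.6499 = 84.6499

84.6499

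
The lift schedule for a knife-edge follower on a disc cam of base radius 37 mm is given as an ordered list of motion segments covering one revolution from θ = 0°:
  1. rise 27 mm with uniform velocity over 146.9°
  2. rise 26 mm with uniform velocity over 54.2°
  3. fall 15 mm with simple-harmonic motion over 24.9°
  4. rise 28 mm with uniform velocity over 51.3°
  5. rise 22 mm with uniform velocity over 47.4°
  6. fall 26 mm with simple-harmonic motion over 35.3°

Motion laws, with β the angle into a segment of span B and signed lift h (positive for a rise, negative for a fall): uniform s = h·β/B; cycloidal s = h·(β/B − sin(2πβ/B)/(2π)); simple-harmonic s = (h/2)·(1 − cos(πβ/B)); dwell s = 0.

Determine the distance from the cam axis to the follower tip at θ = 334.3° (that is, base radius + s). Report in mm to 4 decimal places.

seg 1 [0°–146.9°] uniform, h=27: full span → s += 27 → s = 27.0000
seg 2 [146.9°–201.1°] uniform, h=26: full span → s += 26 → s = 53.0000
seg 3 [201.1°–226°] simple-harmonic, h=-15: full span → s += -15 → s = 38.0000
seg 4 [226°–277.3°] uniform, h=28: full span → s += 28 → s = 66.0000
seg 5 [277.3°–324.7°] uniform, h=22: full span → s += 22 → s = 88.0000
seg 6 [324.7°–360°] simple-harmonic, h=-26: θ=334.3° here. β=9.6, B=35.3. -26/2·(1 − cos(π·0.2720)) = -4.4630 → s = 83.5370
radial distance = base radius + s = 37 + 83.5370 = 120.5370

120.5370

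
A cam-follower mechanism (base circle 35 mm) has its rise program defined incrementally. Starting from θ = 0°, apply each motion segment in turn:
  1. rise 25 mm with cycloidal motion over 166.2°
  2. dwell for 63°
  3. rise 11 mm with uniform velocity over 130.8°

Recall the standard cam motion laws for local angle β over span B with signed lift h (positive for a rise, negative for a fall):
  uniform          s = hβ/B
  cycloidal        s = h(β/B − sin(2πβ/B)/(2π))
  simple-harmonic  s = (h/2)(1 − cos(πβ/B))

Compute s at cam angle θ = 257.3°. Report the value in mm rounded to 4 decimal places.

seg 1 [0°–166.2°] cycloidal, h=25: full span → s += 25 → s = 25.0000
seg 2 [166.2°–229.2°] dwell: s stays 25.0000
seg 3 [229.2°–360°] uniform, h=11: θ=257.3° here. β=28.1, B=130.8. 11·28.1/130.8 = 2.3631 → s = 27.3631

27.3631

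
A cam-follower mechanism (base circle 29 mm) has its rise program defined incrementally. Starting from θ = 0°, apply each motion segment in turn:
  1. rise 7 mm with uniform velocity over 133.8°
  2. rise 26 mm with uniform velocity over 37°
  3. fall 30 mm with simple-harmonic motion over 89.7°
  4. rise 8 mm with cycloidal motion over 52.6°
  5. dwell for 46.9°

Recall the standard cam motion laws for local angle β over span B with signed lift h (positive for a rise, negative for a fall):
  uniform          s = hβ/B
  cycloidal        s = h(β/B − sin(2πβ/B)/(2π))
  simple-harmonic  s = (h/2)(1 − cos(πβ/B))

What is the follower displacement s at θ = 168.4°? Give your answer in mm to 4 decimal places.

seg 1 [0°–133.8°] uniform, h=7: full span → s += 7 → s = 7.0000
seg 2 [133.8°–170.8°] uniform, h=26: θ=168.4° here. β=34.6, B=37. 26·34.6/37 = 24.3135 → s = 31.3135

31.3135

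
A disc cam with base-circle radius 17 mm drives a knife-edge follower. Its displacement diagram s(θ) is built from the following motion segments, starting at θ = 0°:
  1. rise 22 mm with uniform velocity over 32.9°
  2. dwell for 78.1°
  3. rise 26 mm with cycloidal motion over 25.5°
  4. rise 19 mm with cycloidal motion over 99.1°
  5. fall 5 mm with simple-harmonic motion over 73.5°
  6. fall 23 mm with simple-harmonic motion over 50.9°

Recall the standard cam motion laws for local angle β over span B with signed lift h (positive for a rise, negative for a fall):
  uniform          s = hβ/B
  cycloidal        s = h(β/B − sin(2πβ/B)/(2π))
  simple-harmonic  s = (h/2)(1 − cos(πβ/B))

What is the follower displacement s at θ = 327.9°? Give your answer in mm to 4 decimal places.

seg 1 [0°–32.9°] uniform, h=22: full span → s += 22 → s = 22.0000
seg 2 [32.9°–111°] dwell: s stays 22.0000
seg 3 [111°–136.5°] cycloidal, h=26: full span → s += 26 → s = 48.0000
seg 4 [136.5°–235.6°] cycloidal, h=19: full span → s += 19 → s = 67.0000
seg 5 [235.6°–309.1°] simple-harmonic, h=-5: full span → s += -5 → s = 62.0000
seg 6 [309.1°–360°] simple-harmonic, h=-23: θ=327.9° here. β=18.8, B=50.9. -23/2·(1 − cos(π·0.3694)) = -6.9113 → s = 55.0887

55.0887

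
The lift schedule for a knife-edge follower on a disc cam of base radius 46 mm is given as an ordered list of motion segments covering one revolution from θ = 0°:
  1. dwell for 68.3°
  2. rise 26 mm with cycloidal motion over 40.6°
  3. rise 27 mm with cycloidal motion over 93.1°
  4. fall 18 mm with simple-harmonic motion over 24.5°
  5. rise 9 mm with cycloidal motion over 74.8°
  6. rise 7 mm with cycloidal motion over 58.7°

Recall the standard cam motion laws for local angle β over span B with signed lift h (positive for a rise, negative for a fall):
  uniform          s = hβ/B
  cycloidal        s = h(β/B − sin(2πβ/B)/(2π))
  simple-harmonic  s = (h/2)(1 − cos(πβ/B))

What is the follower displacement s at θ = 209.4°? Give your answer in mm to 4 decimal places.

seg 1 [0°–68.3°] dwell: s stays 0.0000
seg 2 [68.3°–108.9°] cycloidal, h=26: full span → s += 26 → s = 26.0000
seg 3 [108.9°–202°] cycloidal, h=27: full span → s += 27 → s = 53.0000
seg 4 [202°–226.5°] simple-harmonic, h=-18: θ=209.4° here. β=7.4, B=24.5. -18/2·(1 − cos(π·0.3020)) = -3.7567 → s = 49.2433

49.2433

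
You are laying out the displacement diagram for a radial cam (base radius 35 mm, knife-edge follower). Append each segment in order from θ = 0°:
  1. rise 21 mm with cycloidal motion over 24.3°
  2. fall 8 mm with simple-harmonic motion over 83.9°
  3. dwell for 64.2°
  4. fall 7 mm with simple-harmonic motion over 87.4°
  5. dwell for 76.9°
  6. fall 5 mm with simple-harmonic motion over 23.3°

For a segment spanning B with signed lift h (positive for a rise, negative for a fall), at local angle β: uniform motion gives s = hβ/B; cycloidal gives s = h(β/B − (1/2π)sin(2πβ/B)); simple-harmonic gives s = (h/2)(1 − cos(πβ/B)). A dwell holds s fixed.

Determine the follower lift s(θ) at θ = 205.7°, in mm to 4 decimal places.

seg 1 [0°–24.3°] cycloidal, h=21: full span → s += 21 → s = 21.0000
seg 2 [24.3°–108.2°] simple-harmonic, h=-8: full span → s += -8 → s = 13.0000
seg 3 [108.2°–172.4°] dwell: s stays 13.0000
seg 4 [172.4°–259.8°] simple-harmonic, h=-7: θ=205.7° here. β=33.3, B=87.4. -7/2·(1 − cos(π·0.3810)) = -2.2219 → s = 10.7781

10.7781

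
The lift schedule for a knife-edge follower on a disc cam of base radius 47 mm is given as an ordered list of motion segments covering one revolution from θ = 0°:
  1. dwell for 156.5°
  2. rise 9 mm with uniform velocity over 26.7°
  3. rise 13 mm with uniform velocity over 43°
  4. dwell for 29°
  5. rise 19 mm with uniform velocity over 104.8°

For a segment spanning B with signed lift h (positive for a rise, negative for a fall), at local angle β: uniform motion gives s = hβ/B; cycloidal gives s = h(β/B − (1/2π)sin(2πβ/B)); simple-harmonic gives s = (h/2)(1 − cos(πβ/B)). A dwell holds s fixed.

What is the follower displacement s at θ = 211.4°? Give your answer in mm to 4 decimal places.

seg 1 [0°–156.5°] dwell: s stays 0.0000
seg 2 [156.5°–183.2°] uniform, h=9: full span → s += 9 → s = 9.0000
seg 3 [183.2°–226.2°] uniform, h=13: θ=211.4° here. β=28.2, B=43. 13·28.2/43 = 8.5256 → s = 17.5256

17.5256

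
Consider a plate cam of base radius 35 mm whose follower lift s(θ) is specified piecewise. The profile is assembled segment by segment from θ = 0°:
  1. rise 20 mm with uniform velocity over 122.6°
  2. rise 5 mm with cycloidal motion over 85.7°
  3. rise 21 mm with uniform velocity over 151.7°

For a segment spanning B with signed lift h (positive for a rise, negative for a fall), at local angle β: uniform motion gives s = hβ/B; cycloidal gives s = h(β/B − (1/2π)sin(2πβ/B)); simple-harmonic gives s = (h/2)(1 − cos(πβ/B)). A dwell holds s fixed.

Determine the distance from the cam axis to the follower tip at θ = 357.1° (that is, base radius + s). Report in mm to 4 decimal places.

seg 1 [0°–122.6°] uniform, h=20: full span → s += 20 → s = 20.0000
seg 2 [122.6°–208.3°] cycloidal, h=5: full span → s += 5 → s = 25.0000
seg 3 [208.3°–360°] uniform, h=21: θ=357.1° here. β=148.8, B=151.7. 21·148.8/151.7 = 20.5985 → s = 45.5985
radial distance = base radius + s = 35 + 45.5985 = 80.5985

80.5985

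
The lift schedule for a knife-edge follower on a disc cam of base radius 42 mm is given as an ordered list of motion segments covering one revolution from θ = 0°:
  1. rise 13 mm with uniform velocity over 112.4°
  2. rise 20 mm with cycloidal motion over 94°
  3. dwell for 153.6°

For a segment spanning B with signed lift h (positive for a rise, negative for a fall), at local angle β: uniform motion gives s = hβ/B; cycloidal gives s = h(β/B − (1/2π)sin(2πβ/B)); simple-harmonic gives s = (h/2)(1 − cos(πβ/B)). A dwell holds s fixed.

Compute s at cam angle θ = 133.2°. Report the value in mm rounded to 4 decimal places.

seg 1 [0°–112.4°] uniform, h=13: full span → s += 13 → s = 13.0000
seg 2 [112.4°–206.4°] cycloidal, h=20: θ=133.2° here. β=20.8, B=94. 20·(0.2213 − sin(2π·0.2213)/(2π)) = 1.2941 → s = 14.2941

14.2941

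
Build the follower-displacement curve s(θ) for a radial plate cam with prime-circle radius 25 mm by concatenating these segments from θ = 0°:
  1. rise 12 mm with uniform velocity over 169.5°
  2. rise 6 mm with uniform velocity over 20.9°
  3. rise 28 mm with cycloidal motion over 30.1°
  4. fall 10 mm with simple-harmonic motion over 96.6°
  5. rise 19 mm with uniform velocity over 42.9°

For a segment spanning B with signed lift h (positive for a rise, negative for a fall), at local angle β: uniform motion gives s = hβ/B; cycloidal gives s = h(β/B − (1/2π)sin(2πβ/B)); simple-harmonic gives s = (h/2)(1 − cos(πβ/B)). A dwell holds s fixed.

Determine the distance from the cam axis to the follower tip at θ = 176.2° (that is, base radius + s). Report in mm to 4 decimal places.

seg 1 [0°–169.5°] uniform, h=12: full span → s += 12 → s = 12.0000
seg 2 [169.5°–190.4°] uniform, h=6: θ=176.2° here. β=6.7, B=20.9. 6·6.7/20.9 = 1.9234 → s = 13.9234
radial distance = base radius + s = 25 + 13.9234 = 38.9234

38.9234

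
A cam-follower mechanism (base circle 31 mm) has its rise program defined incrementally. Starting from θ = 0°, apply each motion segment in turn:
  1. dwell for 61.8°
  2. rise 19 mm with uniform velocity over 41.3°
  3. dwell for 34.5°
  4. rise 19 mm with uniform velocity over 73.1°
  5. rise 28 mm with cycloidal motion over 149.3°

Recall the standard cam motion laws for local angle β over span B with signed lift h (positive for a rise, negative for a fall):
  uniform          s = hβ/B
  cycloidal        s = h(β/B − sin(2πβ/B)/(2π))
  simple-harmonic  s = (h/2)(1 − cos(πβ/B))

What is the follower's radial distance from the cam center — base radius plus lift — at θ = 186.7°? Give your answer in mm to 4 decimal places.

seg 1 [0°–61.8°] dwell: s stays 0.0000
seg 2 [61.8°–103.1°] uniform, h=19: full span → s += 19 → s = 19.0000
seg 3 [103.1°–137.6°] dwell: s stays 19.0000
seg 4 [137.6°–210.7°] uniform, h=19: θ=186.7° here. β=49.1, B=73.1. 19·49.1/73.1 = 12.7620 → s = 31.7620
radial distance = base radius + s = 31 + 31.7620 = 62.7620

62.7620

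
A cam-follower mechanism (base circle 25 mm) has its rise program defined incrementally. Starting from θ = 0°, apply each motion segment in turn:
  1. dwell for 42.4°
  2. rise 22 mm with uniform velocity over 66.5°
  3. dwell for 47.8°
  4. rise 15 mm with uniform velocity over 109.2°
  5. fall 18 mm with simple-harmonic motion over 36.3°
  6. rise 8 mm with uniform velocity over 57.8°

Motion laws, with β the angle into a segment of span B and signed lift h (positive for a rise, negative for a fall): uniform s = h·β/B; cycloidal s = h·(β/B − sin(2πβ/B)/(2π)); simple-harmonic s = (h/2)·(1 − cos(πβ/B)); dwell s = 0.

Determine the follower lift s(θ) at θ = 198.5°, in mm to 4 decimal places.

seg 1 [0°–42.4°] dwell: s stays 0.0000
seg 2 [42.4°–108.9°] uniform, h=22: full span → s += 22 → s = 22.0000
seg 3 [108.9°–156.7°] dwell: s stays 22.0000
seg 4 [156.7°–265.9°] uniform, h=15: θ=198.5° here. β=41.8, B=109.2. 15·41.8/109.2 = 5.7418 → s = 27.7418

27.7418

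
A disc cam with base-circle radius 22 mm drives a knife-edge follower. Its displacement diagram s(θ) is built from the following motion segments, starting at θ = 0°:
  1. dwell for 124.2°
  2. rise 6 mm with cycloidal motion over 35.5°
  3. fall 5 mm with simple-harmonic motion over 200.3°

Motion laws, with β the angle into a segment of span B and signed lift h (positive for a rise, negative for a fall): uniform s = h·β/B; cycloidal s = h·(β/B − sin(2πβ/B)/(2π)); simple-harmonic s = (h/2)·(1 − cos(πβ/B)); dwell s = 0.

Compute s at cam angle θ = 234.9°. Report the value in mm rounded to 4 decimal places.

seg 1 [0°–124.2°] dwell: s stays 0.0000
seg 2 [124.2°–159.7°] cycloidal, h=6: full span → s += 6 → s = 6.0000
seg 3 [159.7°–360°] simple-harmonic, h=-5: θ=234.9° here. β=75.2, B=200.3. -5/2·(1 − cos(π·0.3754)) = -1.5465 → s = 4.4535

4.4535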